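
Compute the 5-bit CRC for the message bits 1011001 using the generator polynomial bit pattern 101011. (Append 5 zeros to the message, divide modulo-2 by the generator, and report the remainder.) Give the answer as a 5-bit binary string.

10100

Append 5 zeros: 101100100000. Divide by 101011 (XOR where the leading bit is 1):
  pos 0: 101100 XOR 101011 = 000111
  pos 3: 111100 XOR 101011 = 010111
  pos 4: 101110 XOR 101011 = 000101
Remainder (last 5 bits) = 10100. This is the CRC / FCS.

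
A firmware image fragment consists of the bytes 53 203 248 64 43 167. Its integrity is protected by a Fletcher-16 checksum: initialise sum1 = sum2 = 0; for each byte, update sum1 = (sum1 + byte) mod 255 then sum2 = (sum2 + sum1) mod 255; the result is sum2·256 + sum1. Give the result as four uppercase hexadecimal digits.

DC0D

Running sums (mod 255):
  after byte 0 (53): sum1=53, sum2=53
  after byte 1 (203): sum1=1, sum2=54
  after byte 2 (248): sum1=249, sum2=48
  after byte 3 (64): sum1=58, sum2=106
  after byte 4 (43): sum1=101, sum2=207
  after byte 5 (167): sum1=13, sum2=220
Checksum = sum2·256 + sum1 = 220·256 + 13 = 56333 = 0xDC0D.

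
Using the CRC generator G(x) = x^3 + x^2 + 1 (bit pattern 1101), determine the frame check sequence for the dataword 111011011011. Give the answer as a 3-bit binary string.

000

Append 3 zeros: 111011011011000. Divide by 1101 (XOR where the leading bit is 1):
  pos 0: 1110 XOR 1101 = 0011
  pos 2: 1111 XOR 1101 = 0010
  pos 4: 1001 XOR 1101 = 0100
  pos 5: 1001 XOR 1101 = 0100
  pos 6: 1000 XOR 1101 = 0101
  pos 7: 1011 XOR 1101 = 0110
  pos 8: 1101 XOR 1101 = 0000
Remainder (last 3 bits) = 000. This is the CRC / FCS.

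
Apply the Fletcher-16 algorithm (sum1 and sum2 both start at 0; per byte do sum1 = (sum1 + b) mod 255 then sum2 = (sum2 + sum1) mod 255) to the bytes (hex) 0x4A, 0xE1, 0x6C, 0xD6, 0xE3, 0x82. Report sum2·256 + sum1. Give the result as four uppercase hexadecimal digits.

A7D5

Running sums (mod 255):
  after byte 0 (0x4A): sum1=74, sum2=74
  after byte 1 (0xE1): sum1=44, sum2=118
  after byte 2 (0x6C): sum1=152, sum2=15
  after byte 3 (0xD6): sum1=111, sum2=126
  after byte 4 (0xE3): sum1=83, sum2=209
  after byte 5 (0x82): sum1=213, sum2=167
Checksum = sum2·256 + sum1 = 167·256 + 213 = 42965 = 0xA7D5.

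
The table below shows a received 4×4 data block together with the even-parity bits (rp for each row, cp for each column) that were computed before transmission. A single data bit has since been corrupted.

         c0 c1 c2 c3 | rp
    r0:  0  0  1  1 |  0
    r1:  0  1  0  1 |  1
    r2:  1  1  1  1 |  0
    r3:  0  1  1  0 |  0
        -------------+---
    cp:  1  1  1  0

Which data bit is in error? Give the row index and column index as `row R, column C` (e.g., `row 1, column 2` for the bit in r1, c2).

Recompute each row's even parity and compare to rp:
  r0: data parity 0, sent rp 0 → ok
  r1: data parity 0, sent rp 1 → mismatch
  r2: data parity 0, sent rp 0 → ok
  r3: data parity 0, sent rp 0 → ok
Recompute each column's even parity and compare to cp:
  c0: data parity 1, sent cp 1 → ok
  c1: data parity 1, sent cp 1 → ok
  c2: data parity 1, sent cp 1 → ok
  c3: data parity 1, sent cp 0 → mismatch
Exactly one row (r1) and one column (c3) fail → the flipped bit is at their intersection.

row 1, column 3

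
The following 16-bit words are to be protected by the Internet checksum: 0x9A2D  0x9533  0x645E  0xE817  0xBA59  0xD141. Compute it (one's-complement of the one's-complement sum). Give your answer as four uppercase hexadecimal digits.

F88C

One's-complement addition (fold any carry out of bit 15 back into bit 0):
  0x9A2D + 0x9533 = 0x12F60 → wrap carry → 0x2F61
  0x2F61 + 0x645E = 0x093BF
  0x93BF + 0xE817 = 0x17BD6 → wrap carry → 0x7BD7
  0x7BD7 + 0xBA59 = 0x13630 → wrap carry → 0x3631
  0x3631 + 0xD141 = 0x10772 → wrap carry → 0x0773
One's-complement sum = 0x0773.
Checksum = ~0x0773 & 0xFFFF = 0xF88C.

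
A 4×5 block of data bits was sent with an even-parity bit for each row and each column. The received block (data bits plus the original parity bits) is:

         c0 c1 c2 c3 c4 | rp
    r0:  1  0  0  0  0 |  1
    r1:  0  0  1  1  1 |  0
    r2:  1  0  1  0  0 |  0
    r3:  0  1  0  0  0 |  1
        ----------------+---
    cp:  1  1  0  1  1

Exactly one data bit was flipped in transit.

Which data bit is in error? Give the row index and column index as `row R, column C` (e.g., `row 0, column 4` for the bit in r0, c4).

Recompute each row's even parity and compare to rp:
  r0: data parity 1, sent rp 1 → ok
  r1: data parity 1, sent rp 0 → mismatch
  r2: data parity 0, sent rp 0 → ok
  r3: data parity 1, sent rp 1 → ok
Recompute each column's even parity and compare to cp:
  c0: data parity 0, sent cp 1 → mismatch
  c1: data parity 1, sent cp 1 → ok
  c2: data parity 0, sent cp 0 → ok
  c3: data parity 1, sent cp 1 → ok
  c4: data parity 1, sent cp 1 → ok
Exactly one row (r1) and one column (c0) fail → the flipped bit is at their intersection.

row 1, column 0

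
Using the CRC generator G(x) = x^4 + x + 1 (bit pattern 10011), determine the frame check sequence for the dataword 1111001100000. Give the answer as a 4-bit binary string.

1010

Append 4 zeros: 11110011000000000. Divide by 10011 (XOR where the leading bit is 1):
  pos 0: 11110 XOR 10011 = 01101
  pos 1: 11010 XOR 10011 = 01001
  pos 2: 10011 XOR 10011 = 00000
  pos 7: 10000 XOR 10011 = 00011
  pos 10: 11000 XOR 10011 = 01011
  pos 11: 10110 XOR 10011 = 00101
Remainder (last 4 bits) = 1010. This is the CRC / FCS.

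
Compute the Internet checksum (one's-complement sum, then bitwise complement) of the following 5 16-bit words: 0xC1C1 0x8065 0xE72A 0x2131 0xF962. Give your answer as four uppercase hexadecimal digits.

BC19

One's-complement addition (fold any carry out of bit 15 back into bit 0):
  0xC1C1 + 0x8065 = 0x14226 → wrap carry → 0x4227
  0x4227 + 0xE72A = 0x12951 → wrap carry → 0x2952
  0x2952 + 0x2131 = 0x04A83
  0x4A83 + 0xF962 = 0x143E5 → wrap carry → 0x43E6
One's-complement sum = 0x43E6.
Checksum = ~0x43E6 & 0xFFFF = 0xBC19.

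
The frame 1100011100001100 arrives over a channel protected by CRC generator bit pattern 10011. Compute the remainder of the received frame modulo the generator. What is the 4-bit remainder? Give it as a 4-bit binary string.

1100

Modulo-2 division of 1100011100001100 by 10011:
  pos 0: 11000 XOR 10011 = 01011
  pos 1: 10111 XOR 10011 = 00100
  pos 3: 10011 XOR 10011 = 00000
Remainder = 1100 (nonzero — an error is detected).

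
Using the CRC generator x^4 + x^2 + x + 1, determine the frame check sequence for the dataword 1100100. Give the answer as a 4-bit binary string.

Append 4 zeros: 11001000000. Divide by 10111 (XOR where the leading bit is 1):
  pos 0: 11001 XOR 10111 = 01110
  pos 1: 11100 XOR 10111 = 01011
  pos 2: 10110 XOR 10111 = 00001
  pos 6: 10000 XOR 10111 = 00111
Remainder (last 4 bits) = 0111. This is the CRC / FCS.

0111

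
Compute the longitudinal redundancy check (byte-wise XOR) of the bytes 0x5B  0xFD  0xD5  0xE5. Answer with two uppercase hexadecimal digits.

XOR the bytes together:
  start with 0x5B
  0x5B ⊕ 0xFD = 0xA6
  0xA6 ⊕ 0xD5 = 0x73
  0x73 ⊕ 0xE5 = 0x96

96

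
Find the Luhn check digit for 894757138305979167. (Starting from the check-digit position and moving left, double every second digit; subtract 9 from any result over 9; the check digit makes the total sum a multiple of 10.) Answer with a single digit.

6

Partial digits right→left: 7 6 1 9 7 9 5 0 3 8 3 1 7 5 7 4 9 8
Double every second digit counting from the check-digit position (so the 1st, 3rd, 5th, ... of the partial from the right).
  doubled (with −9 where >9): 5 2 5 1 6 6 5 5 9 → sum 44
  kept as-is: 6 9 9 0 8 1 5 4 8 → sum 50
Total = 44 + 50 = 94.
Check digit = (10 − (94 mod 10)) mod 10 = 6.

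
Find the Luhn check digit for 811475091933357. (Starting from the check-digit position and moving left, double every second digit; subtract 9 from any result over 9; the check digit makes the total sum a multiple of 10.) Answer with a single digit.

Partial digits right→left: 7 5 3 3 3 9 1 9 0 5 7 4 1 1 8
Double every second digit counting from the check-digit position (so the 1st, 3rd, 5th, ... of the partial from the right).
  doubled (with −9 where >9): 5 6 6 2 0 5 2 7 → sum 33
  kept as-is: 5 3 9 9 5 4 1 → sum 36
Total = 33 + 36 = 69.
Check digit = (10 − (69 mod 10)) mod 10 = 1.

1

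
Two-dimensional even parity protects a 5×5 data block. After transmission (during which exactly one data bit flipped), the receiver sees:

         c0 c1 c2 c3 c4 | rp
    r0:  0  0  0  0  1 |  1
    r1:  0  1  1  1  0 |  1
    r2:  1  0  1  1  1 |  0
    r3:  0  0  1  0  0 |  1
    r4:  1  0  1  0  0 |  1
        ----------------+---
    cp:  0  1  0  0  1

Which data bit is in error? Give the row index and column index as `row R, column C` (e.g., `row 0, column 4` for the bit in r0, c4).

Recompute each row's even parity and compare to rp:
  r0: data parity 1, sent rp 1 → ok
  r1: data parity 1, sent rp 1 → ok
  r2: data parity 0, sent rp 0 → ok
  r3: data parity 1, sent rp 1 → ok
  r4: data parity 0, sent rp 1 → mismatch
Recompute each column's even parity and compare to cp:
  c0: data parity 0, sent cp 0 → ok
  c1: data parity 1, sent cp 1 → ok
  c2: data parity 0, sent cp 0 → ok
  c3: data parity 0, sent cp 0 → ok
  c4: data parity 0, sent cp 1 → mismatch
Exactly one row (r4) and one column (c4) fail → the flipped bit is at their intersection.

row 4, column 4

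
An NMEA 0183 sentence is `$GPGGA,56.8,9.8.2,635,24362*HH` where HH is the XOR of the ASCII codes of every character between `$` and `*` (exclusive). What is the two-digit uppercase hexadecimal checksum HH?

XOR the ASCII codes of the payload characters:
  'G' = 0x47 → acc = 0x47
  'P' = 0x50 → acc = 0x17
  'G' = 0x47 → acc = 0x50
  'G' = 0x47 → acc = 0x17
  'A' = 0x41 → acc = 0x56
  ',' = 0x2C → acc = 0x7A
  '5' = 0x35 → acc = 0x4F
  '6' = 0x36 → acc = 0x79
  '.' = 0x2E → acc = 0x57
  '8' = 0x38 → acc = 0x6F
  ',' = 0x2C → acc = 0x43
  '9' = 0x39 → acc = 0x7A
  '.' = 0x2E → acc = 0x54
  '8' = 0x38 → acc = 0x6C
  '.' = 0x2E → acc = 0x42
  '2' = 0x32 → acc = 0x70
  ',' = 0x2C → acc = 0x5C
  '6' = 0x36 → acc = 0x6A
  '3' = 0x33 → acc = 0x59
  '5' = 0x35 → acc = 0x6C
  ',' = 0x2C → acc = 0x40
  '2' = 0x32 → acc = 0x72
  '4' = 0x34 → acc = 0x46
  '3' = 0x33 → acc = 0x75
  '6' = 0x36 → acc = 0x43
  '2' = 0x32 → acc = 0x71
Checksum = 0x71.

71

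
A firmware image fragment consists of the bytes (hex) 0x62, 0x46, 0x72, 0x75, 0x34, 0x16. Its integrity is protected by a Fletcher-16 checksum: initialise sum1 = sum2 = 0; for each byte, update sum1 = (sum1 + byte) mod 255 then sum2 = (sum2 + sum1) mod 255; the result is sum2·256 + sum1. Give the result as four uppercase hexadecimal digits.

56DA

Running sums (mod 255):
  after byte 0 (0x62): sum1=98, sum2=98
  after byte 1 (0x46): sum1=168, sum2=11
  after byte 2 (0x72): sum1=27, sum2=38
  after byte 3 (0x75): sum1=144, sum2=182
  after byte 4 (0x34): sum1=196, sum2=123
  after byte 5 (0x16): sum1=218, sum2=86
Checksum = sum2·256 + sum1 = 86·256 + 218 = 22234 = 0x56DA.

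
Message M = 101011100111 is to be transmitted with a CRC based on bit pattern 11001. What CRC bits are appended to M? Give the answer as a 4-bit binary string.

1000

Append 4 zeros: 1010111001110000. Divide by 11001 (XOR where the leading bit is 1):
  pos 0: 10101 XOR 11001 = 01100
  pos 1: 11001 XOR 11001 = 00000
  pos 6: 10011 XOR 11001 = 01010
  pos 7: 10101 XOR 11001 = 01100
  pos 8: 11000 XOR 11001 = 00001
Remainder (last 4 bits) = 1000. This is the CRC / FCS.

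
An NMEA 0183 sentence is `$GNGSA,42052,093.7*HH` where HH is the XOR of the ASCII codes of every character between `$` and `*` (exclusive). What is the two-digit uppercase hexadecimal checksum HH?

4E

XOR the ASCII codes of the payload characters:
  'G' = 0x47 → acc = 0x47
  'N' = 0x4E → acc = 0x09
  'G' = 0x47 → acc = 0x4E
  'S' = 0x53 → acc = 0x1D
  'A' = 0x41 → acc = 0x5C
  ',' = 0x2C → acc = 0x70
  '4' = 0x34 → acc = 0x44
  '2' = 0x32 → acc = 0x76
  '0' = 0x30 → acc = 0x46
  '5' = 0x35 → acc = 0x73
  '2' = 0x32 → acc = 0x41
  ',' = 0x2C → acc = 0x6D
  '0' = 0x30 → acc = 0x5D
  '9' = 0x39 → acc = 0x64
  '3' = 0x33 → acc = 0x57
  '.' = 0x2E → acc = 0x79
  '7' = 0x37 → acc = 0x4E
Checksum = 0x4E.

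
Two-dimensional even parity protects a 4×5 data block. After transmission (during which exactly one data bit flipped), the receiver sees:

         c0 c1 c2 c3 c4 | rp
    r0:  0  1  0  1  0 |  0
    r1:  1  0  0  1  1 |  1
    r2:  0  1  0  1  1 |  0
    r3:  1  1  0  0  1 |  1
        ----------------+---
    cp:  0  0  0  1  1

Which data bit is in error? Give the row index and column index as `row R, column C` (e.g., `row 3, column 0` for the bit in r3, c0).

row 2, column 1

Recompute each row's even parity and compare to rp:
  r0: data parity 0, sent rp 0 → ok
  r1: data parity 1, sent rp 1 → ok
  r2: data parity 1, sent rp 0 → mismatch
  r3: data parity 1, sent rp 1 → ok
Recompute each column's even parity and compare to cp:
  c0: data parity 0, sent cp 0 → ok
  c1: data parity 1, sent cp 0 → mismatch
  c2: data parity 0, sent cp 0 → ok
  c3: data parity 1, sent cp 1 → ok
  c4: data parity 1, sent cp 1 → ok
Exactly one row (r2) and one column (c1) fail → the flipped bit is at their intersection.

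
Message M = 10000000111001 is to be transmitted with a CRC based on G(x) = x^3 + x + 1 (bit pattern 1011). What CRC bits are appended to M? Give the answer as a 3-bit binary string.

001

Append 3 zeros: 10000000111001000. Divide by 1011 (XOR where the leading bit is 1):
  pos 0: 1000 XOR 1011 = 0011
  pos 2: 1100 XOR 1011 = 0111
  pos 3: 1110 XOR 1011 = 0101
  pos 4: 1010 XOR 1011 = 0001
  pos 7: 1111 XOR 1011 = 0100
  pos 8: 1000 XOR 1011 = 0011
  pos 10: 1101 XOR 1011 = 0110
  pos 11: 1100 XOR 1011 = 0111
  pos 12: 1110 XOR 1011 = 0101
  pos 13: 1010 XOR 1011 = 0001
Remainder (last 3 bits) = 001. This is the CRC / FCS.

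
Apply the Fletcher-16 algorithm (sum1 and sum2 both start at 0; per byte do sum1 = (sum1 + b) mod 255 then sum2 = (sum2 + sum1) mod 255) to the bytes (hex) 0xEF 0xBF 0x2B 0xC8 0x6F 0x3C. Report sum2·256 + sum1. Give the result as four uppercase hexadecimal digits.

Running sums (mod 255):
  after byte 0 (0xEF): sum1=239, sum2=239
  after byte 1 (0xBF): sum1=175, sum2=159
  after byte 2 (0x2B): sum1=218, sum2=122
  after byte 3 (0xC8): sum1=163, sum2=30
  after byte 4 (0x6F): sum1=19, sum2=49
  after byte 5 (0x3C): sum1=79, sum2=128
Checksum = sum2·256 + sum1 = 128·256 + 79 = 32847 = 0x804F.

804F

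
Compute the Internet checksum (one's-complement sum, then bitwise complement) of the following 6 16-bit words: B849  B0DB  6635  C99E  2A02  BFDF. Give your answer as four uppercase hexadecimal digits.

One's-complement addition (fold any carry out of bit 15 back into bit 0):
  0xB849 + 0xB0DB = 0x16924 → wrap carry → 0x6925
  0x6925 + 0x6635 = 0x0CF5A
  0xCF5A + 0xC99E = 0x198F8 → wrap carry → 0x98F9
  0x98F9 + 0x2A02 = 0x0C2FB
  0xC2FB + 0xBFDF = 0x182DA → wrap carry → 0x82DB
One's-complement sum = 0x82DB.
Checksum = ~0x82DB & 0xFFFF = 0x7D24.

7D24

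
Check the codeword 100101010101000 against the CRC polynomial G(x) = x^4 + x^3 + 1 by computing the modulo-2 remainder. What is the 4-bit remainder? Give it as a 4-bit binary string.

Modulo-2 division of 100101010101000 by 11001:
  pos 0: 10010 XOR 11001 = 01011
  pos 1: 10111 XOR 11001 = 01110
  pos 2: 11100 XOR 11001 = 00101
  pos 4: 10110 XOR 11001 = 01111
  pos 5: 11111 XOR 11001 = 00110
  pos 7: 11001 XOR 11001 = 00000
Remainder = 0000 (zero — the frame passes the CRC check).

0000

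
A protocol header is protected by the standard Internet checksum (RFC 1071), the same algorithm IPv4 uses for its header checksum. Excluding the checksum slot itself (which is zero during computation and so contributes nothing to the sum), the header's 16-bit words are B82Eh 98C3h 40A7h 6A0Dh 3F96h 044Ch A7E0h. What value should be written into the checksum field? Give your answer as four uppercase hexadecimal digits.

One's-complement addition (fold any carry out of bit 15 back into bit 0):
  0xB82E + 0x98C3 = 0x150F1 → wrap carry → 0x50F2
  0x50F2 + 0x40A7 = 0x09199
  0x9199 + 0x6A0D = 0x0FBA6
  0xFBA6 + 0x3F96 = 0x13B3C → wrap carry → 0x3B3D
  0x3B3D + 0x044C = 0x03F89
  0x3F89 + 0xA7E0 = 0x0E769
One's-complement sum = 0xE769.
Checksum = ~0xE769 & 0xFFFF = 0x1896.

1896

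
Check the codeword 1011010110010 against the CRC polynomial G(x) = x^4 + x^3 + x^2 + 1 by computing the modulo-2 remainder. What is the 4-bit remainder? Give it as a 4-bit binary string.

0010

Modulo-2 division of 1011010110010 by 11101:
  pos 0: 10110 XOR 11101 = 01011
  pos 1: 10111 XOR 11101 = 01010
  pos 2: 10100 XOR 11101 = 01001
  pos 3: 10011 XOR 11101 = 01110
  pos 4: 11101 XOR 11101 = 00000
Remainder = 0010 (nonzero — an error is detected).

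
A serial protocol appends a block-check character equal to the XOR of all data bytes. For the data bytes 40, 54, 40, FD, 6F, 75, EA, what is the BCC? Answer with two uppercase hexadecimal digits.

59

XOR the bytes together:
  start with 0x40
  0x40 ⊕ 0x54 = 0x14
  0x14 ⊕ 0x40 = 0x54
  0x54 ⊕ 0xFD = 0xA9
  0xA9 ⊕ 0x6F = 0xC6
  0xC6 ⊕ 0x75 = 0xB3
  0xB3 ⊕ 0xEA = 0x59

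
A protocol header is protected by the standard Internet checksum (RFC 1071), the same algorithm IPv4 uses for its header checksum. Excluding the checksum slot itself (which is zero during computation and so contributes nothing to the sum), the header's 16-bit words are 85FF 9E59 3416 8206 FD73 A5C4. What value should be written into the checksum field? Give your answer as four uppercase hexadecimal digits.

8251

One's-complement addition (fold any carry out of bit 15 back into bit 0):
  0x85FF + 0x9E59 = 0x12458 → wrap carry → 0x2459
  0x2459 + 0x3416 = 0x0586F
  0x586F + 0x8206 = 0x0DA75
  0xDA75 + 0xFD73 = 0x1D7E8 → wrap carry → 0xD7E9
  0xD7E9 + 0xA5C4 = 0x17DAD → wrap carry → 0x7DAE
One's-complement sum = 0x7DAE.
Checksum = ~0x7DAE & 0xFFFF = 0x8251.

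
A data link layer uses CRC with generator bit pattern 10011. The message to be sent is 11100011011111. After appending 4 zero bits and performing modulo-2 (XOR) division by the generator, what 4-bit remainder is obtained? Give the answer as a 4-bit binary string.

Append 4 zeros: 111000110111110000. Divide by 10011 (XOR where the leading bit is 1):
  pos 0: 11100 XOR 10011 = 01111
  pos 1: 11110 XOR 10011 = 01101
  pos 2: 11011 XOR 10011 = 01000
  pos 3: 10001 XOR 10011 = 00010
  pos 6: 10011 XOR 10011 = 00000
  pos 11: 11100 XOR 10011 = 01111
  pos 12: 11110 XOR 10011 = 01101
  pos 13: 11010 XOR 10011 = 01001
Remainder (last 4 bits) = 1001. This is the CRC / FCS.

1001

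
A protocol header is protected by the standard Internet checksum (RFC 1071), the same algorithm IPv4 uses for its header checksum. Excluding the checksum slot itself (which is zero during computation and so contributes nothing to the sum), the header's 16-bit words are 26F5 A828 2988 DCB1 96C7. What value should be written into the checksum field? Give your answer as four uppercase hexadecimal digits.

93E0

One's-complement addition (fold any carry out of bit 15 back into bit 0):
  0x26F5 + 0xA828 = 0x0CF1D
  0xCF1D + 0x2988 = 0x0F8A5
  0xF8A5 + 0xDCB1 = 0x1D556 → wrap carry → 0xD557
  0xD557 + 0x96C7 = 0x16C1E → wrap carry → 0x6C1F
One's-complement sum = 0x6C1F.
Checksum = ~0x6C1F & 0xFFFF = 0x93E0.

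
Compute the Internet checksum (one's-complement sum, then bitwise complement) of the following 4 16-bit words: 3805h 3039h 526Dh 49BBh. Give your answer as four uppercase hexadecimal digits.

One's-complement addition (fold any carry out of bit 15 back into bit 0):
  0x3805 + 0x3039 = 0x0683E
  0x683E + 0x526D = 0x0BAAB
  0xBAAB + 0x49BB = 0x10466 → wrap carry → 0x0467
One's-complement sum = 0x0467.
Checksum = ~0x0467 & 0xFFFF = 0xFB98.

FB98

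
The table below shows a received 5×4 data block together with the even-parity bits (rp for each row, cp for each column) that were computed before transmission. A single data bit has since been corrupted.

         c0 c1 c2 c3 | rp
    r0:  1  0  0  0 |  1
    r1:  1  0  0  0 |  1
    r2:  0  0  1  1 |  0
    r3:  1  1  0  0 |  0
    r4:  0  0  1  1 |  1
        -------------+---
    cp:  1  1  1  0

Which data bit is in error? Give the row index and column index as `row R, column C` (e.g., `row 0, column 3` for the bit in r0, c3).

row 4, column 2

Recompute each row's even parity and compare to rp:
  r0: data parity 1, sent rp 1 → ok
  r1: data parity 1, sent rp 1 → ok
  r2: data parity 0, sent rp 0 → ok
  r3: data parity 0, sent rp 0 → ok
  r4: data parity 0, sent rp 1 → mismatch
Recompute each column's even parity and compare to cp:
  c0: data parity 1, sent cp 1 → ok
  c1: data parity 1, sent cp 1 → ok
  c2: data parity 0, sent cp 1 → mismatch
  c3: data parity 0, sent cp 0 → ok
Exactly one row (r4) and one column (c2) fail → the flipped bit is at their intersection.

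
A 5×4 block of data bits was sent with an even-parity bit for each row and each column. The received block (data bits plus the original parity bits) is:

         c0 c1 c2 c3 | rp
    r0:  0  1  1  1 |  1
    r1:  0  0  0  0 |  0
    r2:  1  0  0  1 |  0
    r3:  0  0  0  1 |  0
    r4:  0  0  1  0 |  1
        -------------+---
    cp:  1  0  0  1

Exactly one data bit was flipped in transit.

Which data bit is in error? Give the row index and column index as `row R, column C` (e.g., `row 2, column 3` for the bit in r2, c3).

row 3, column 1

Recompute each row's even parity and compare to rp:
  r0: data parity 1, sent rp 1 → ok
  r1: data parity 0, sent rp 0 → ok
  r2: data parity 0, sent rp 0 → ok
  r3: data parity 1, sent rp 0 → mismatch
  r4: data parity 1, sent rp 1 → ok
Recompute each column's even parity and compare to cp:
  c0: data parity 1, sent cp 1 → ok
  c1: data parity 1, sent cp 0 → mismatch
  c2: data parity 0, sent cp 0 → ok
  c3: data parity 1, sent cp 1 → ok
Exactly one row (r3) and one column (c1) fail → the flipped bit is at their intersection.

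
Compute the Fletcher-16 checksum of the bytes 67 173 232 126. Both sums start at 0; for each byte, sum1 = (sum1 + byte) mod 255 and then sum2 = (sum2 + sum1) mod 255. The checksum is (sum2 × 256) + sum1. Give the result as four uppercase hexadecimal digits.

6658

Running sums (mod 255):
  after byte 0 (67): sum1=67, sum2=67
  after byte 1 (173): sum1=240, sum2=52
  after byte 2 (232): sum1=217, sum2=14
  after byte 3 (126): sum1=88, sum2=102
Checksum = sum2·256 + sum1 = 102·256 + 88 = 26200 = 0x6658.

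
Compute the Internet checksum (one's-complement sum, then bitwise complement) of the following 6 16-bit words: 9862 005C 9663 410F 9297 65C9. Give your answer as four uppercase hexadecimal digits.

One's-complement addition (fold any carry out of bit 15 back into bit 0):
  0x9862 + 0x005C = 0x098BE
  0x98BE + 0x9663 = 0x12F21 → wrap carry → 0x2F22
  0x2F22 + 0x410F = 0x07031
  0x7031 + 0x9297 = 0x102C8 → wrap carry → 0x02C9
  0x02C9 + 0x65C9 = 0x06892
One's-complement sum = 0x6892.
Checksum = ~0x6892 & 0xFFFF = 0x976D.

976D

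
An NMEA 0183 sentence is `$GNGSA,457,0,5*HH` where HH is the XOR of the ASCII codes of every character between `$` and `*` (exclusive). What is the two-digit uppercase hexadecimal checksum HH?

XOR the ASCII codes of the payload characters:
  'G' = 0x47 → acc = 0x47
  'N' = 0x4E → acc = 0x09
  'G' = 0x47 → acc = 0x4E
  'S' = 0x53 → acc = 0x1D
  'A' = 0x41 → acc = 0x5C
  ',' = 0x2C → acc = 0x70
  '4' = 0x34 → acc = 0x44
  '5' = 0x35 → acc = 0x71
  '7' = 0x37 → acc = 0x46
  ',' = 0x2C → acc = 0x6A
  '0' = 0x30 → acc = 0x5A
  ',' = 0x2C → acc = 0x76
  '5' = 0x35 → acc = 0x43
Checksum = 0x43.

43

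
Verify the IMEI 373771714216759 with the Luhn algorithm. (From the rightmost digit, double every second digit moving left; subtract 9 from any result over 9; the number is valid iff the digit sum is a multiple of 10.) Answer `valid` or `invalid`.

From the right, keep odd positions and double even positions (subtract 9 from any doubled value over 9):
  doubled (positions 2,4,...): 1 3 4 2 2 5 5 → sum 22
  kept (positions 1,3,...): 9 7 1 4 7 7 3 3 → sum 41
Total = 63.
63 mod 10 = 3, so the number is invalid.

invalid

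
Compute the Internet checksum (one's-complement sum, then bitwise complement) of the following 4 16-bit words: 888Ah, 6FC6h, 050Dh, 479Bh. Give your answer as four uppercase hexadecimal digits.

BB06

One's-complement addition (fold any carry out of bit 15 back into bit 0):
  0x888A + 0x6FC6 = 0x0F850
  0xF850 + 0x050D = 0x0FD5D
  0xFD5D + 0x479B = 0x144F8 → wrap carry → 0x44F9
One's-complement sum = 0x44F9.
Checksum = ~0x44F9 & 0xFFFF = 0xBB06.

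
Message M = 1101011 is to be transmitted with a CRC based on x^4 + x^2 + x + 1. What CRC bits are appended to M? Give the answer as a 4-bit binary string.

Append 4 zeros: 11010110000. Divide by 10111 (XOR where the leading bit is 1):
  pos 0: 11010 XOR 10111 = 01101
  pos 1: 11011 XOR 10111 = 01100
  pos 2: 11001 XOR 10111 = 01110
  pos 3: 11100 XOR 10111 = 01011
  pos 4: 10110 XOR 10111 = 00001
Remainder (last 4 bits) = 0100. This is the CRC / FCS.

0100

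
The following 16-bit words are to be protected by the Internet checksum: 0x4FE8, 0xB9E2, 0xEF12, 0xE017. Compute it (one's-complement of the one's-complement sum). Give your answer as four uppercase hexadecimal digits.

270A

One's-complement addition (fold any carry out of bit 15 back into bit 0):
  0x4FE8 + 0xB9E2 = 0x109CA → wrap carry → 0x09CB
  0x09CB + 0xEF12 = 0x0F8DD
  0xF8DD + 0xE017 = 0x1D8F4 → wrap carry → 0xD8F5
One's-complement sum = 0xD8F5.
Checksum = ~0xD8F5 & 0xFFFF = 0x270A.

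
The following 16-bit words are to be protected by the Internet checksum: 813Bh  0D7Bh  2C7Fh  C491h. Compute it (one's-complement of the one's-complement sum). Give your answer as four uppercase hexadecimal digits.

8038

One's-complement addition (fold any carry out of bit 15 back into bit 0):
  0x813B + 0x0D7B = 0x08EB6
  0x8EB6 + 0x2C7F = 0x0BB35
  0xBB35 + 0xC491 = 0x17FC6 → wrap carry → 0x7FC7
One's-complement sum = 0x7FC7.
Checksum = ~0x7FC7 & 0xFFFF = 0x8038.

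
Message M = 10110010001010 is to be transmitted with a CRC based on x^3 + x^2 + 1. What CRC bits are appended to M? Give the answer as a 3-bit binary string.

Append 3 zeros: 10110010001010000. Divide by 1101 (XOR where the leading bit is 1):
  pos 0: 1011 XOR 1101 = 0110
  pos 1: 1100 XOR 1101 = 0001
  pos 4: 1010 XOR 1101 = 0111
  pos 5: 1110 XOR 1101 = 0011
  pos 7: 1101 XOR 1101 = 0000
  pos 12: 1000 XOR 1101 = 0101
  pos 13: 1010 XOR 1101 = 0111
Remainder (last 3 bits) = 111. This is the CRC / FCS.

111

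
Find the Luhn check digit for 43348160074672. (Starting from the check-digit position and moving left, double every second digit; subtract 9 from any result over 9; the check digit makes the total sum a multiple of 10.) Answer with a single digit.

0

Partial digits right→left: 2 7 6 4 7 0 0 6 1 8 4 3 3 4
Double every second digit counting from the check-digit position (so the 1st, 3rd, 5th, ... of the partial from the right).
  doubled (with −9 where >9): 4 3 5 0 2 8 6 → sum 28
  kept as-is: 7 4 0 6 8 3 4 → sum 32
Total = 28 + 32 = 60.
Check digit = (10 − (60 mod 10)) mod 10 = 0.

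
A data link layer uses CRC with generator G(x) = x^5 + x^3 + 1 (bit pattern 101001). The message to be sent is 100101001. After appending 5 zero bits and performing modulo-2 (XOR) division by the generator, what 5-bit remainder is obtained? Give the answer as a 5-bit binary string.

Append 5 zeros: 10010100100000. Divide by 101001 (XOR where the leading bit is 1):
  pos 0: 100101 XOR 101001 = 001100
  pos 2: 110000 XOR 101001 = 011001
  pos 3: 110011 XOR 101001 = 011010
  pos 4: 110100 XOR 101001 = 011101
  pos 5: 111010 XOR 101001 = 010011
  pos 6: 100110 XOR 101001 = 001111
  pos 8: 111100 XOR 101001 = 010101
Remainder (last 5 bits) = 10101. This is the CRC / FCS.

10101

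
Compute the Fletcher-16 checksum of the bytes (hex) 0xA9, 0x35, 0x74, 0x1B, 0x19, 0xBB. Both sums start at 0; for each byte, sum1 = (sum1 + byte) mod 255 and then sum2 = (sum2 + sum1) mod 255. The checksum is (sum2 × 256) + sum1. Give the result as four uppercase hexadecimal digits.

Running sums (mod 255):
  after byte 0 (0xA9): sum1=169, sum2=169
  after byte 1 (0x35): sum1=222, sum2=136
  after byte 2 (0x74): sum1=83, sum2=219
  after byte 3 (0x1B): sum1=110, sum2=74
  after byte 4 (0x19): sum1=135, sum2=209
  after byte 5 (0xBB): sum1=67, sum2=21
Checksum = sum2·256 + sum1 = 21·256 + 67 = 5443 = 0x1543.

1543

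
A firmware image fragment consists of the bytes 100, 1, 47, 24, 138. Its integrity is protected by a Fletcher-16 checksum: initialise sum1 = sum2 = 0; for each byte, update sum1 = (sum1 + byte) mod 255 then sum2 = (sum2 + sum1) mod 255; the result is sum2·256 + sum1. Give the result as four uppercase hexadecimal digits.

4237

Running sums (mod 255):
  after byte 0 (100): sum1=100, sum2=100
  after byte 1 (1): sum1=101, sum2=201
  after byte 2 (47): sum1=148, sum2=94
  after byte 3 (24): sum1=172, sum2=11
  after byte 4 (138): sum1=55, sum2=66
Checksum = sum2·256 + sum1 = 66·256 + 55 = 16951 = 0x4237.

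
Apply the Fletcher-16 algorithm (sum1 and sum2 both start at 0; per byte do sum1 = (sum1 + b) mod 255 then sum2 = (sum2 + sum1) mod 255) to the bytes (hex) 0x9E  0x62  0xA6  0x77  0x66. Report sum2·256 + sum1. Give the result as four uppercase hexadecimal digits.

EB85

Running sums (mod 255):
  after byte 0 (0x9E): sum1=158, sum2=158
  after byte 1 (0x62): sum1=1, sum2=159
  after byte 2 (0xA6): sum1=167, sum2=71
  after byte 3 (0x77): sum1=31, sum2=102
  after byte 4 (0x66): sum1=133, sum2=235
Checksum = sum2·256 + sum1 = 235·256 + 133 = 60293 = 0xEB85.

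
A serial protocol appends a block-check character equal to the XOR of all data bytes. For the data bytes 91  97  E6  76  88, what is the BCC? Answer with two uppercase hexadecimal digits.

1E

XOR the bytes together:
  start with 0x91
  0x91 ⊕ 0x97 = 0x06
  0x06 ⊕ 0xE6 = 0xE0
  0xE0 ⊕ 0x76 = 0x96
  0x96 ⊕ 0x88 = 0x1E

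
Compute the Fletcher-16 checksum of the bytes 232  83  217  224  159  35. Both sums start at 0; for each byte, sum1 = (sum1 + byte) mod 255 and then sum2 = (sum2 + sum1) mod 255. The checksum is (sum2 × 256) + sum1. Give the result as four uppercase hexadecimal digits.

82B9

Running sums (mod 255):
  after byte 0 (232): sum1=232, sum2=232
  after byte 1 (83): sum1=60, sum2=37
  after byte 2 (217): sum1=22, sum2=59
  after byte 3 (224): sum1=246, sum2=50
  after byte 4 (159): sum1=150, sum2=200
  after byte 5 (35): sum1=185, sum2=130
Checksum = sum2·256 + sum1 = 130·256 + 185 = 33465 = 0x82B9.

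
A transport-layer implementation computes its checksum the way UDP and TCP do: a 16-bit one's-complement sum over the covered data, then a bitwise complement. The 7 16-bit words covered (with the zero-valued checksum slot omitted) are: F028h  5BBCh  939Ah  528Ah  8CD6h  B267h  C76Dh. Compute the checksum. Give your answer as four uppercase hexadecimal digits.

One's-complement addition (fold any carry out of bit 15 back into bit 0):
  0xF028 + 0x5BBC = 0x14BE4 → wrap carry → 0x4BE5
  0x4BE5 + 0x939A = 0x0DF7F
  0xDF7F + 0x528A = 0x13209 → wrap carry → 0x320A
  0x320A + 0x8CD6 = 0x0BEE0
  0xBEE0 + 0xB267 = 0x17147 → wrap carry → 0x7148
  0x7148 + 0xC76D = 0x138B5 → wrap carry → 0x38B6
One's-complement sum = 0x38B6.
Checksum = ~0x38B6 & 0xFFFF = 0xC749.

C749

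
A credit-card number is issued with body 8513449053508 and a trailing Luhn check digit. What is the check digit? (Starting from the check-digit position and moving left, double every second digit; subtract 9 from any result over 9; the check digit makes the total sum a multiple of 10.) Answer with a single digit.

Partial digits right→left: 8 0 5 3 5 0 9 4 4 3 1 5 8
Double every second digit counting from the check-digit position (so the 1st, 3rd, 5th, ... of the partial from the right).
  doubled (with −9 where >9): 7 1 1 9 8 2 7 → sum 35
  kept as-is: 0 3 0 4 3 5 → sum 15
Total = 35 + 15 = 50.
Check digit = (10 − (50 mod 10)) mod 10 = 0.

0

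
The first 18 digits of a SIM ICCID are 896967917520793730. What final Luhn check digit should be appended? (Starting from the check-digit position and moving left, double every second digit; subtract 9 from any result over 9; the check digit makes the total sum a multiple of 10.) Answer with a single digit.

9

Partial digits right→left: 0 3 7 3 9 7 0 2 5 7 1 9 7 6 9 6 9 8
Double every second digit counting from the check-digit position (so the 1st, 3rd, 5th, ... of the partial from the right).
  doubled (with −9 where >9): 0 5 9 0 1 2 5 9 9 → sum 40
  kept as-is: 3 3 7 2 7 9 6 6 8 → sum 51
Total = 40 + 51 = 91.
Check digit = (10 − (91 mod 10)) mod 10 = 9.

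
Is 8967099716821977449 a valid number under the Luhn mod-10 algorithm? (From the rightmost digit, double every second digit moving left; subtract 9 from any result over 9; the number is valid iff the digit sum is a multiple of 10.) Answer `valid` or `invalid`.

valid

From the right, keep odd positions and double even positions (subtract 9 from any doubled value over 9):
  doubled (positions 2,4,...): 8 5 9 4 3 5 9 5 9 → sum 57
  kept (positions 1,3,...): 9 4 7 1 8 1 9 0 6 8 → sum 53
Total = 110.
110 mod 10 = 0, so the number is valid.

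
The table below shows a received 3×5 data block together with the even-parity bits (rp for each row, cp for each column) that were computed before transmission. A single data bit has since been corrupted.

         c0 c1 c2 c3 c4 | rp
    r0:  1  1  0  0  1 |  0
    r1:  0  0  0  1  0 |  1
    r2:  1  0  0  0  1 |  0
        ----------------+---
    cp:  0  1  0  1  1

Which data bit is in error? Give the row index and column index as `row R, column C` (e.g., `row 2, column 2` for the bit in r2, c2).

row 0, column 4

Recompute each row's even parity and compare to rp:
  r0: data parity 1, sent rp 0 → mismatch
  r1: data parity 1, sent rp 1 → ok
  r2: data parity 0, sent rp 0 → ok
Recompute each column's even parity and compare to cp:
  c0: data parity 0, sent cp 0 → ok
  c1: data parity 1, sent cp 1 → ok
  c2: data parity 0, sent cp 0 → ok
  c3: data parity 1, sent cp 1 → ok
  c4: data parity 0, sent cp 1 → mismatch
Exactly one row (r0) and one column (c4) fail → the flipped bit is at their intersection.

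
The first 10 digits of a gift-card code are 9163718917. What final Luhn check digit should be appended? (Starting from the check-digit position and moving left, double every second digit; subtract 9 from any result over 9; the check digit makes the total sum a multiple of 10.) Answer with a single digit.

5

Partial digits right→left: 7 1 9 8 1 7 3 6 1 9
Double every second digit counting from the check-digit position (so the 1st, 3rd, 5th, ... of the partial from the right).
  doubled (with −9 where >9): 5 9 2 6 2 → sum 24
  kept as-is: 1 8 7 6 9 → sum 31
Total = 24 + 31 = 55.
Check digit = (10 − (55 mod 10)) mod 10 = 5.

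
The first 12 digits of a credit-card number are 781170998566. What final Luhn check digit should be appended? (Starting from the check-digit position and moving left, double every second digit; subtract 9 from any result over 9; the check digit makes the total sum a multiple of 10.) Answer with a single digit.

Partial digits right→left: 6 6 5 8 9 9 0 7 1 1 8 7
Double every second digit counting from the check-digit position (so the 1st, 3rd, 5th, ... of the partial from the right).
  doubled (with −9 where >9): 3 1 9 0 2 7 → sum 22
  kept as-is: 6 8 9 7 1 7 → sum 38
Total = 22 + 38 = 60.
Check digit = (10 − (60 mod 10)) mod 10 = 0.

0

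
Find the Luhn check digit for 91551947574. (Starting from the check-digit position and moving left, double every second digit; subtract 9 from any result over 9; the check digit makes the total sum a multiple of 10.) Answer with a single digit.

2

Partial digits right→left: 4 7 5 7 4 9 1 5 5 1 9
Double every second digit counting from the check-digit position (so the 1st, 3rd, 5th, ... of the partial from the right).
  doubled (with −9 where >9): 8 1 8 2 1 9 → sum 29
  kept as-is: 7 7 9 5 1 → sum 29
Total = 29 + 29 = 58.
Check digit = (10 − (58 mod 10)) mod 10 = 2.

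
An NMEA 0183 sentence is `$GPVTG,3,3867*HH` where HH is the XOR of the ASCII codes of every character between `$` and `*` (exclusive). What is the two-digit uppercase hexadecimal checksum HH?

XOR the ASCII codes of the payload characters:
  'G' = 0x47 → acc = 0x47
  'P' = 0x50 → acc = 0x17
  'V' = 0x56 → acc = 0x41
  'T' = 0x54 → acc = 0x15
  'G' = 0x47 → acc = 0x52
  ',' = 0x2C → acc = 0x7E
  '3' = 0x33 → acc = 0x4D
  ',' = 0x2C → acc = 0x61
  '3' = 0x33 → acc = 0x52
  '8' = 0x38 → acc = 0x6A
  '6' = 0x36 → acc = 0x5C
  '7' = 0x37 → acc = 0x6B
Checksum = 0x6B.

6B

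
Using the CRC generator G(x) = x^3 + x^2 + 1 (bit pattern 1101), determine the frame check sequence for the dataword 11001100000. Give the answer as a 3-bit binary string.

Append 3 zeros: 11001100000000. Divide by 1101 (XOR where the leading bit is 1):
  pos 0: 1100 XOR 1101 = 0001
  pos 3: 1110 XOR 1101 = 0011
  pos 5: 1100 XOR 1101 = 0001
  pos 8: 1000 XOR 1101 = 0101
  pos 9: 1010 XOR 1101 = 0111
  pos 10: 1110 XOR 1101 = 0011
Remainder (last 3 bits) = 011. This is the CRC / FCS.

011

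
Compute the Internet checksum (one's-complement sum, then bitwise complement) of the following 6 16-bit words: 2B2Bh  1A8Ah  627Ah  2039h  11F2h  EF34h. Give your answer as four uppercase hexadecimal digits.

3670

One's-complement addition (fold any carry out of bit 15 back into bit 0):
  0x2B2B + 0x1A8A = 0x045B5
  0x45B5 + 0x627A = 0x0A82F
  0xA82F + 0x2039 = 0x0C868
  0xC868 + 0x11F2 = 0x0DA5A
  0xDA5A + 0xEF34 = 0x1C98E → wrap carry → 0xC98F
One's-complement sum = 0xC98F.
Checksum = ~0xC98F & 0xFFFF = 0x3670.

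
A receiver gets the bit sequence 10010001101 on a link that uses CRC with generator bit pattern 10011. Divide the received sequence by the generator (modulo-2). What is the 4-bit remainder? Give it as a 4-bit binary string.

0001

Modulo-2 division of 10010001101 by 10011:
  pos 0: 10010 XOR 10011 = 00001
  pos 4: 10011 XOR 10011 = 00000
Remainder = 0001 (nonzero — an error is detected).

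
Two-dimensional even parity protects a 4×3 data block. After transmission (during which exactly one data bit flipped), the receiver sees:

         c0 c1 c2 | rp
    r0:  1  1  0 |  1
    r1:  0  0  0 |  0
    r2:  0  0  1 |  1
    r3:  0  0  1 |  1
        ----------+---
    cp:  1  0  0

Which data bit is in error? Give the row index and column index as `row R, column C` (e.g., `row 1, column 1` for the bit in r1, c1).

Recompute each row's even parity and compare to rp:
  r0: data parity 0, sent rp 1 → mismatch
  r1: data parity 0, sent rp 0 → ok
  r2: data parity 1, sent rp 1 → ok
  r3: data parity 1, sent rp 1 → ok
Recompute each column's even parity and compare to cp:
  c0: data parity 1, sent cp 1 → ok
  c1: data parity 1, sent cp 0 → mismatch
  c2: data parity 0, sent cp 0 → ok
Exactly one row (r0) and one column (c1) fail → the flipped bit is at their intersection.

row 0, column 1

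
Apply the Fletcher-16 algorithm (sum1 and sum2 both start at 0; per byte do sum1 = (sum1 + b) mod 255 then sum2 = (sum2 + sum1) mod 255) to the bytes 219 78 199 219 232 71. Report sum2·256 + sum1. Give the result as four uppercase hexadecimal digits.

7AFD

Running sums (mod 255):
  after byte 0 (219): sum1=219, sum2=219
  after byte 1 (78): sum1=42, sum2=6
  after byte 2 (199): sum1=241, sum2=247
  after byte 3 (219): sum1=205, sum2=197
  after byte 4 (232): sum1=182, sum2=124
  after byte 5 (71): sum1=253, sum2=122
Checksum = sum2·256 + sum1 = 122·256 + 253 = 31485 = 0x7AFD.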